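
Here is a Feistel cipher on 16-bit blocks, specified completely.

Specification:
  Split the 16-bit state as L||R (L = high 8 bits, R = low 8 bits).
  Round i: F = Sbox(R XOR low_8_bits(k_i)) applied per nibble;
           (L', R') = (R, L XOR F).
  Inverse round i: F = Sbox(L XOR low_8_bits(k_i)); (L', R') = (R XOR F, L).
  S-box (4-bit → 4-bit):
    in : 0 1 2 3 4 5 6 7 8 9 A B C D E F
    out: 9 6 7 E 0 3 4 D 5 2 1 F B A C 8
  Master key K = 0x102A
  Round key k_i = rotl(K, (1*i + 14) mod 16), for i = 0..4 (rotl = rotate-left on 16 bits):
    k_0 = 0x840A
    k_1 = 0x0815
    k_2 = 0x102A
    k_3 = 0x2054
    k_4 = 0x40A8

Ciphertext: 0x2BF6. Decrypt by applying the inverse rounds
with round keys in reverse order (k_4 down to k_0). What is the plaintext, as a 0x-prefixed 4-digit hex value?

0xBF6B

s_0 = ciphertext = 0x2BF6
s_1 = InvRound(s_0, k_4) = 0xA82B
s_2 = InvRound(s_1, k_3) = 0xA0A8
s_3 = InvRound(s_2, k_2) = 0xF9A0
s_4 = InvRound(s_3, k_1) = 0x6BF9
s_5 = InvRound(s_4, k_0) = 0xBF6B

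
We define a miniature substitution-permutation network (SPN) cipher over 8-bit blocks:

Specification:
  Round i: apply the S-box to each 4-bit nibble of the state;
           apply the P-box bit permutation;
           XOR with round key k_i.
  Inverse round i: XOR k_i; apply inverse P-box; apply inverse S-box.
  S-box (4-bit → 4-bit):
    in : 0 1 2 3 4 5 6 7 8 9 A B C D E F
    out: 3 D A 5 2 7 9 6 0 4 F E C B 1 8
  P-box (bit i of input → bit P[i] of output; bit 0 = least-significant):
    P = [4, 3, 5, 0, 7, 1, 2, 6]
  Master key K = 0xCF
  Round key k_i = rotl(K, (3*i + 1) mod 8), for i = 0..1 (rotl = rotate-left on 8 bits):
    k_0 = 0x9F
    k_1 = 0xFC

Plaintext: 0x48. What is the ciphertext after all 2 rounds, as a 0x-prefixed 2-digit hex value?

0xE1

s_0 = plaintext = 0x48
s_1 = Round(s_0, k_0) = 0x9D
s_2 = Round(s_1, k_1) = 0xE1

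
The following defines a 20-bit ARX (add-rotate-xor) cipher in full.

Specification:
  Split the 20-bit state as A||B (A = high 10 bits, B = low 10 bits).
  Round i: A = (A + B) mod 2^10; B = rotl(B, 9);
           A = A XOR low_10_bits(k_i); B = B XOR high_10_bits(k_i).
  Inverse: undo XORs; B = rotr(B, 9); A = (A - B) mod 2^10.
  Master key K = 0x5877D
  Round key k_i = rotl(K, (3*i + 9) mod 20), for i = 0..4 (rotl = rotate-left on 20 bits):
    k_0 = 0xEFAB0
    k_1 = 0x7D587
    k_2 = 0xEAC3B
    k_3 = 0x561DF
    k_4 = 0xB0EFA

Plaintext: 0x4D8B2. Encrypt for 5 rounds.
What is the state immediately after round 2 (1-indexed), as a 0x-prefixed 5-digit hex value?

s_0 = plaintext = 0x4D8B2
s_1 = Round(s_0, k_0) = 0xD63E7
s_2 = Round(s_1, k_1) = 0xAE206
s_3 = Round(s_2, k_2) = 0x216A8
s_4 = Round(s_3, k_3) = 0xBC80C
s_5 = Round(s_4, k_4) = 0x012C5

0xAE206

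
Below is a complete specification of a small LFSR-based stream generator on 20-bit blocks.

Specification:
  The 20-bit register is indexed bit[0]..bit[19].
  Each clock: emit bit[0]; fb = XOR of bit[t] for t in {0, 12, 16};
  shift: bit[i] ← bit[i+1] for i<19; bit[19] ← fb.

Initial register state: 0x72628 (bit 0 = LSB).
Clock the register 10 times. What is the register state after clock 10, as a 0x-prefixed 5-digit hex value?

0xE35C9

reg_0 = 0x72628
clock 1: out=0, reg = 0xB9314
clock 2: out=0, reg = 0x5C98A
clock 3: out=0, reg = 0xAE4C5
clock 4: out=1, reg = 0xD7262
clock 5: out=0, reg = 0x6B931
clock 6: out=1, reg = 0x35C98
clock 7: out=0, reg = 0x1AE4C
clock 8: out=0, reg = 0x8D726
clock 9: out=0, reg = 0xC6B93
clock 10: out=1, reg = 0xE35C9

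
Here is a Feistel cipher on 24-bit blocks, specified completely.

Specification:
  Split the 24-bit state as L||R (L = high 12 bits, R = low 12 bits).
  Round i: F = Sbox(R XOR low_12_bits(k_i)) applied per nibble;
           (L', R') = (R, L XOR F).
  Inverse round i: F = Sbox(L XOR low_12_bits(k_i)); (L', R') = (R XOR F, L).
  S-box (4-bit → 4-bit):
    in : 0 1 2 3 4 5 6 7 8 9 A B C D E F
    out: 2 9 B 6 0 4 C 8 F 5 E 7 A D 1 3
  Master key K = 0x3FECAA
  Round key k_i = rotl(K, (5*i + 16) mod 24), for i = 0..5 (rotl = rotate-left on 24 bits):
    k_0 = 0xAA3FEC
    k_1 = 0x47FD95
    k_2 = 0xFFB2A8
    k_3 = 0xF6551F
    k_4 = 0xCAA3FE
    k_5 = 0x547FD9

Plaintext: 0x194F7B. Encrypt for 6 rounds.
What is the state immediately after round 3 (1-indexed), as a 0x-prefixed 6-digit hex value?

s_0 = plaintext = 0x194F7B
s_1 = Round(s_0, k_0) = 0xF7B3CC
s_2 = Round(s_1, k_1) = 0x3CCE3E
s_3 = Round(s_2, k_2) = 0xE3E990
s_4 = Round(s_3, k_3) = 0x9904CD
s_5 = Round(s_4, k_4) = 0x4CD1F6
s_6 = Round(s_5, k_5) = 0x1F657E

0xE3E990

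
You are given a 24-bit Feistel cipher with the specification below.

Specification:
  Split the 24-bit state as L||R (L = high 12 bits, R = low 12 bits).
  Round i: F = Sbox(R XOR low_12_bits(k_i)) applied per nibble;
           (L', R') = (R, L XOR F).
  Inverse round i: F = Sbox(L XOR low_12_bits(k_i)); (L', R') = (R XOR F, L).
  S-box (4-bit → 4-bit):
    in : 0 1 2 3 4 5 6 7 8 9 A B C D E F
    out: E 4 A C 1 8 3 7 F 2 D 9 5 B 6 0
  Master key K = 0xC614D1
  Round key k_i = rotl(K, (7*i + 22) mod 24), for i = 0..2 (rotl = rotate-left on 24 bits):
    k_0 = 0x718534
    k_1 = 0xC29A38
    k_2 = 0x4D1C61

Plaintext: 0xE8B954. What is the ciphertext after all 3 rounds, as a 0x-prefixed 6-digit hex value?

s_0 = plaintext = 0xE8B954
s_1 = Round(s_0, k_0) = 0x954BB5
s_2 = Round(s_1, k_1) = 0xBB5DAF
s_3 = Round(s_2, k_2) = 0xDAFFE3

0xDAFFE3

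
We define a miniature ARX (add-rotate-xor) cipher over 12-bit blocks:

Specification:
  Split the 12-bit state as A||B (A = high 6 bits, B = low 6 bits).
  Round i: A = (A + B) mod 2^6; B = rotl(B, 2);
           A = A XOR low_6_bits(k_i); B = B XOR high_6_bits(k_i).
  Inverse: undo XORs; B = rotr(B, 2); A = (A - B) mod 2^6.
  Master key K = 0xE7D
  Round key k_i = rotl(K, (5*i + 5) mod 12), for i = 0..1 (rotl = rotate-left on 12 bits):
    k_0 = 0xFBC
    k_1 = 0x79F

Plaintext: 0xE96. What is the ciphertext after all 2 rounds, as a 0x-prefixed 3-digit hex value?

s_0 = plaintext = 0xE96
s_1 = Round(s_0, k_0) = 0xB27
s_2 = Round(s_1, k_1) = 0x300

0x300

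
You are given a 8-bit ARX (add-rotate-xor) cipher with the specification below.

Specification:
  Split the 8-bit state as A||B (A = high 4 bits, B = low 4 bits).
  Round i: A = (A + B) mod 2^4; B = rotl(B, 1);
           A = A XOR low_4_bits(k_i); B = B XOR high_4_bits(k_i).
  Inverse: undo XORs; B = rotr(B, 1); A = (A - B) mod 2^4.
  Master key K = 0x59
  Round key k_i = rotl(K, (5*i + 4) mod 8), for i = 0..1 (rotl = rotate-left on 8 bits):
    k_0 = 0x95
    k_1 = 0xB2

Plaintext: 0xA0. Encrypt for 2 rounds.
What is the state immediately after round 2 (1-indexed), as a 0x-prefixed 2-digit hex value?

s_0 = plaintext = 0xA0
s_1 = Round(s_0, k_0) = 0xF9
s_2 = Round(s_1, k_1) = 0xA8

0xA8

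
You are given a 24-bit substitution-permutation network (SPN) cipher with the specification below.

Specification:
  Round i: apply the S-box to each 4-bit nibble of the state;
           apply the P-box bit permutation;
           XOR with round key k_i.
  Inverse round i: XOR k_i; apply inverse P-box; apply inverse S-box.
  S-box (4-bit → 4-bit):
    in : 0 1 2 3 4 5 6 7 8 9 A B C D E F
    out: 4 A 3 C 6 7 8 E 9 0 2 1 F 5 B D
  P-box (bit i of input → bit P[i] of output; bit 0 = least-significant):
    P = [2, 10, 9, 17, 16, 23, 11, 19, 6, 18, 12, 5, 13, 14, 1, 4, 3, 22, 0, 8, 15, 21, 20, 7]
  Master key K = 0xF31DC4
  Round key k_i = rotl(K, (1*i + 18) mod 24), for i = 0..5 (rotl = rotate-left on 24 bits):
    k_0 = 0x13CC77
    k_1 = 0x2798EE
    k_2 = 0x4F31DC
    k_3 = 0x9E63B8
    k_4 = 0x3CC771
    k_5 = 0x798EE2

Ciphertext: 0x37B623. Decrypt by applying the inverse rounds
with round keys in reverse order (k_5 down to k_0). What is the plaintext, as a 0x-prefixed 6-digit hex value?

0x79F7E7

s_0 = ciphertext = 0x37B623
s_1 = InvRound(s_0, k_5) = 0x64B536
s_2 = InvRound(s_1, k_4) = 0x045D6D
s_3 = InvRound(s_2, k_3) = 0x308D7C
s_4 = InvRound(s_3, k_2) = 0xCAB7F1
s_5 = InvRound(s_4, k_1) = 0xACFAC5
s_6 = InvRound(s_5, k_0) = 0x79F7E7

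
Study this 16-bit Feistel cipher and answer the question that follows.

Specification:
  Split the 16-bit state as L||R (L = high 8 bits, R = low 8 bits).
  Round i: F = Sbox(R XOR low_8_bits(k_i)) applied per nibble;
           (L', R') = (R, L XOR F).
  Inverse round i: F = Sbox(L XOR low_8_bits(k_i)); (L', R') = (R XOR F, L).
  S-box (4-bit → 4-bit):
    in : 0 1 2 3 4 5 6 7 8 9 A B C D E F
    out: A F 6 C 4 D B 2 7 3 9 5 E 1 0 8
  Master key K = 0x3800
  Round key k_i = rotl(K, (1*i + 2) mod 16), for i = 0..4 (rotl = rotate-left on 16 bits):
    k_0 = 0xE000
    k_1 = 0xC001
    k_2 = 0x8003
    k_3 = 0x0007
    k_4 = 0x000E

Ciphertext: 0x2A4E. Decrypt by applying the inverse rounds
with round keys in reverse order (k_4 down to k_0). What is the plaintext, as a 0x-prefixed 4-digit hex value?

s_0 = ciphertext = 0x2A4E
s_1 = InvRound(s_0, k_4) = 0x2A2A
s_2 = InvRound(s_1, k_3) = 0x4B2A
s_3 = InvRound(s_2, k_2) = 0x6D4B
s_4 = InvRound(s_3, k_1) = 0xF56D
s_5 = InvRound(s_4, k_0) = 0xE0F5

0xE0F5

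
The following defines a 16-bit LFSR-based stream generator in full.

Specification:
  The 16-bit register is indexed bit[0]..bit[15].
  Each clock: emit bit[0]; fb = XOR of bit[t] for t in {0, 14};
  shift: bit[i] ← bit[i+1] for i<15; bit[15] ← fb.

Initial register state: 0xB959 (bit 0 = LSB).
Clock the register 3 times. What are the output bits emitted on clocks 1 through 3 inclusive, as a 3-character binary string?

reg_0 = 0xB959
clock 1: out=1, reg = 0xDCAC
clock 2: out=0, reg = 0xEE56
clock 3: out=0, reg = 0xF72B

100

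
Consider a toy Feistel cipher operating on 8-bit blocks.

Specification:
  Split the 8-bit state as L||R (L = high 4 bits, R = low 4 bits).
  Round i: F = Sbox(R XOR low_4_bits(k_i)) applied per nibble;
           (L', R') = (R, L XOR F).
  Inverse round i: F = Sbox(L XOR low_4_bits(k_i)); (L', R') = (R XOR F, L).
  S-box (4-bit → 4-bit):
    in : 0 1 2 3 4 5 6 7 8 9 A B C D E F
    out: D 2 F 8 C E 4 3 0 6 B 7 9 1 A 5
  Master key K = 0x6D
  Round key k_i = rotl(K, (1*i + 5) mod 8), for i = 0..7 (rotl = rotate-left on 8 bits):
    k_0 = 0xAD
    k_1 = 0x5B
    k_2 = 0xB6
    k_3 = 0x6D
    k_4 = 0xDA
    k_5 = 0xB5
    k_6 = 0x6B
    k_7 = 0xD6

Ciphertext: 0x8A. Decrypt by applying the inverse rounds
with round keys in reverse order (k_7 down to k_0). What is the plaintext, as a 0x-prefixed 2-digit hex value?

s_0 = ciphertext = 0x8A
s_1 = InvRound(s_0, k_7) = 0x08
s_2 = InvRound(s_1, k_6) = 0xF0
s_3 = InvRound(s_2, k_5) = 0xBF
s_4 = InvRound(s_3, k_4) = 0xDB
s_5 = InvRound(s_4, k_3) = 0x6D
s_6 = InvRound(s_5, k_2) = 0x06
s_7 = InvRound(s_6, k_1) = 0x10
s_8 = InvRound(s_7, k_0) = 0x91

0x91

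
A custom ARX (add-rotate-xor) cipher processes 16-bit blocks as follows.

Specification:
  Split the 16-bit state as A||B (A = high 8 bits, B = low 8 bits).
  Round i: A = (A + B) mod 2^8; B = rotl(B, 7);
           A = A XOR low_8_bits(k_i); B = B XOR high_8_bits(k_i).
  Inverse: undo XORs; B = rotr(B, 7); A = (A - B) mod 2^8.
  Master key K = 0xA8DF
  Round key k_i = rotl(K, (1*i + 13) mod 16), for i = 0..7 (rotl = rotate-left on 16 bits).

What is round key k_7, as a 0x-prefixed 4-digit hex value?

0x8DFA

K = 0xA8DF
k_0 = rotl(K, (1*0+13) mod 16) = rotl(K, 13) = 0xF51B
k_1 = rotl(K, (1*1+13) mod 16) = rotl(K, 14) = 0xEA37
k_2 = rotl(K, (1*2+13) mod 16) = rotl(K, 15) = 0xD46F
k_3 = rotl(K, (1*3+13) mod 16) = rotl(K, 0) = 0xA8DF
k_4 = rotl(K, (1*4+13) mod 16) = rotl(K, 1) = 0x51BF
k_5 = rotl(K, (1*5+13) mod 16) = rotl(K, 2) = 0xA37E
k_6 = rotl(K, (1*6+13) mod 16) = rotl(K, 3) = 0x46FD
k_7 = rotl(K, (1*7+13) mod 16) = rotl(K, 4) = 0x8DFA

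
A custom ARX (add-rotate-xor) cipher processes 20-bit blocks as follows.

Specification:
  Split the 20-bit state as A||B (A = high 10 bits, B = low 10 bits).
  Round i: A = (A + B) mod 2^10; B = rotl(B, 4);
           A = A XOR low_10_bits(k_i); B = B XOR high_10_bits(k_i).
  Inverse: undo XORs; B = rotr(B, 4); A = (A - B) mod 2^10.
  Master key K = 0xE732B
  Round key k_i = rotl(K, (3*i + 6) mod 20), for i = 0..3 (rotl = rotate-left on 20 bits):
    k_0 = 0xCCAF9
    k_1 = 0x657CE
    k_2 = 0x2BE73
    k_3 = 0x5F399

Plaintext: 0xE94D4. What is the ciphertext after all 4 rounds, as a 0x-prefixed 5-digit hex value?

0xE132D

s_0 = plaintext = 0xE94D4
s_1 = Round(s_0, k_0) = 0xA0271
s_2 = Round(s_1, k_1) = 0xCFE8C
s_3 = Round(s_2, k_2) = 0xEE065
s_4 = Round(s_3, k_3) = 0xE132D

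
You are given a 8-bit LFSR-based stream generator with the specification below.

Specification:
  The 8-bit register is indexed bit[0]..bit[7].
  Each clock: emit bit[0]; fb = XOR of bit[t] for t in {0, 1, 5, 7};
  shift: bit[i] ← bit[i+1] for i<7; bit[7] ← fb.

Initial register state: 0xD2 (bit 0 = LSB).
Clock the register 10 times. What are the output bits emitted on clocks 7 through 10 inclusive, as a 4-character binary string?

reg_0 = 0xD2
clock 1: out=0, reg = 0x69
clock 2: out=1, reg = 0x34
clock 3: out=0, reg = 0x9A
clock 4: out=0, reg = 0x4D
clock 5: out=1, reg = 0xA6
clock 6: out=0, reg = 0xD3
clock 7: out=1, reg = 0xE9
clock 8: out=1, reg = 0xF4
clock 9: out=0, reg = 0x7A
clock 10: out=0, reg = 0x3D

1100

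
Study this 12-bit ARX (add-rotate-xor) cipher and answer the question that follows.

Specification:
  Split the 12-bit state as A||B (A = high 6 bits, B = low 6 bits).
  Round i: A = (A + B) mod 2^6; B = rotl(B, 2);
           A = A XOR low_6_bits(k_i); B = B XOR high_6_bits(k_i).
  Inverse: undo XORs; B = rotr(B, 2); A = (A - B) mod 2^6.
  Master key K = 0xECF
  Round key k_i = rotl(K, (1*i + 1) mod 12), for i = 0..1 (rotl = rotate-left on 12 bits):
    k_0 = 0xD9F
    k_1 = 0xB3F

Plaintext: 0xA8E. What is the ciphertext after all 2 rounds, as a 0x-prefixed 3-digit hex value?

0x294

s_0 = plaintext = 0xA8E
s_1 = Round(s_0, k_0) = 0x9CE
s_2 = Round(s_1, k_1) = 0x294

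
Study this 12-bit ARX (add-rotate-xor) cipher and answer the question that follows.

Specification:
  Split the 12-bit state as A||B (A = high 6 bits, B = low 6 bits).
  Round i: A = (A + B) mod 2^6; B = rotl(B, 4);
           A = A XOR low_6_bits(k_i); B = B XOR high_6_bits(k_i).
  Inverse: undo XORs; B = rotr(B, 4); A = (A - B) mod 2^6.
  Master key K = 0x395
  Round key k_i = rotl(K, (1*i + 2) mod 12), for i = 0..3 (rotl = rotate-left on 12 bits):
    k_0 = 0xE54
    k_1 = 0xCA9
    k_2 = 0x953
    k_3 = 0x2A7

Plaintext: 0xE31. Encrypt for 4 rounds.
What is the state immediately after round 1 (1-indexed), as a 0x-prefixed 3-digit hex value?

0xF65

s_0 = plaintext = 0xE31
s_1 = Round(s_0, k_0) = 0xF65
s_2 = Round(s_1, k_1) = 0x2EB
s_3 = Round(s_2, k_2) = 0x95F
s_4 = Round(s_3, k_3) = 0x8FD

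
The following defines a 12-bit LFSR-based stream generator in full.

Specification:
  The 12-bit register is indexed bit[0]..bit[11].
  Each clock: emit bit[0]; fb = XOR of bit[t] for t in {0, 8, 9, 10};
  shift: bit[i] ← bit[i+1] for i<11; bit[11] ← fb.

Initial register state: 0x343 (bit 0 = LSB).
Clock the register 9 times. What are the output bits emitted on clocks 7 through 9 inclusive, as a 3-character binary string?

101

reg_0 = 0x343
clock 1: out=1, reg = 0x9A1
clock 2: out=1, reg = 0x4D0
clock 3: out=0, reg = 0xA68
clock 4: out=0, reg = 0xD34
clock 5: out=0, reg = 0x69A
clock 6: out=0, reg = 0x34D
clock 7: out=1, reg = 0x9A6
clock 8: out=0, reg = 0xCD3
clock 9: out=1, reg = 0x669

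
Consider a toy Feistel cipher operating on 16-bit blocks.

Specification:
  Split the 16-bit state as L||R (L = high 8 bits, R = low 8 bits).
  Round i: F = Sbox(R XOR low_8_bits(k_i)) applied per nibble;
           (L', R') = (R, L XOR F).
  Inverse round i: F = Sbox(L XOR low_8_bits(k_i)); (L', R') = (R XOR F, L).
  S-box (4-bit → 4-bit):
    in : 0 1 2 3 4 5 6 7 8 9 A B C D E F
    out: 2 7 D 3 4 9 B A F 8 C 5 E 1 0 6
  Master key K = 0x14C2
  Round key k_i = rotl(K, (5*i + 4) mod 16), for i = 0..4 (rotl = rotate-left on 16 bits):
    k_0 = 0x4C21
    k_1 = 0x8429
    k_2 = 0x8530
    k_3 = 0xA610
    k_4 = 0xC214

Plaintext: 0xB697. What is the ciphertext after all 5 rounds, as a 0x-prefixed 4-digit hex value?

0x2394

s_0 = plaintext = 0xB697
s_1 = Round(s_0, k_0) = 0x97ED
s_2 = Round(s_1, k_1) = 0xED73
s_3 = Round(s_2, k_2) = 0x73AE
s_4 = Round(s_3, k_3) = 0xAE23
s_5 = Round(s_4, k_4) = 0x2394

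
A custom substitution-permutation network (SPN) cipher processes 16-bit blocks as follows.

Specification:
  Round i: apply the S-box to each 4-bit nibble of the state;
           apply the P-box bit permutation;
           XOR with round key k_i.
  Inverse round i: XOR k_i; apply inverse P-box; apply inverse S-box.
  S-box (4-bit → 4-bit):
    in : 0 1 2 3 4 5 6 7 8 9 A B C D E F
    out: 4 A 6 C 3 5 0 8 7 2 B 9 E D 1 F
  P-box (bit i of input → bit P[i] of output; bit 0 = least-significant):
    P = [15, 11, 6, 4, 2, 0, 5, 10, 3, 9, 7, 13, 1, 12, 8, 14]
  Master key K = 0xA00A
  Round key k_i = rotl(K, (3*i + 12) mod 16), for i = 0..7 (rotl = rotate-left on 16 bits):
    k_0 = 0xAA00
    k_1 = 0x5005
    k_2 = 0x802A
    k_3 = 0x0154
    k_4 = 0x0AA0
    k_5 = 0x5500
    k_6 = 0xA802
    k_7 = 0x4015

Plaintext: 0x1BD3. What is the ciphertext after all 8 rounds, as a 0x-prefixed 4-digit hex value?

s_0 = plaintext = 0x1BD3
s_1 = Round(s_0, k_0) = 0xDE7C
s_2 = Round(s_1, k_1) = 0x1D5F
s_3 = Round(s_2, k_2) = 0x78D6
s_4 = Round(s_3, k_3) = 0x47F8
s_5 = Round(s_4, k_4) = 0xB6C7
s_6 = Round(s_5, k_5) = 0x1133
s_7 = Round(s_6, k_6) = 0xDE72
s_8 = Round(s_7, k_7) = 0x0D5F

0x0D5F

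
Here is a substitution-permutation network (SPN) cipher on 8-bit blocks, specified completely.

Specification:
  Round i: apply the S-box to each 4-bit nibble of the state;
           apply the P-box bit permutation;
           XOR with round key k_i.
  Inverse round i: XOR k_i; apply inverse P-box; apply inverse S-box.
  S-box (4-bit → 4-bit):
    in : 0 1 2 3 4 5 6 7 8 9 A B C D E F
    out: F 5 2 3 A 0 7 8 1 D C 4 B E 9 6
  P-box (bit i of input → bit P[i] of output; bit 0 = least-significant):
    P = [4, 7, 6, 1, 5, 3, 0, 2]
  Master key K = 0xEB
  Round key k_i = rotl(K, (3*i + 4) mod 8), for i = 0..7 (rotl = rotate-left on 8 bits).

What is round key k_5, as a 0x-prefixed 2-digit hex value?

0x5F

K = 0xEB
k_0 = rotl(K, (3*0+4) mod 8) = rotl(K, 4) = 0xBE
k_1 = rotl(K, (3*1+4) mod 8) = rotl(K, 7) = 0xF5
k_2 = rotl(K, (3*2+4) mod 8) = rotl(K, 2) = 0xAF
k_3 = rotl(K, (3*3+4) mod 8) = rotl(K, 5) = 0x7D
k_4 = rotl(K, (3*4+4) mod 8) = rotl(K, 0) = 0xEB
k_5 = rotl(K, (3*5+4) mod 8) = rotl(K, 3) = 0x5F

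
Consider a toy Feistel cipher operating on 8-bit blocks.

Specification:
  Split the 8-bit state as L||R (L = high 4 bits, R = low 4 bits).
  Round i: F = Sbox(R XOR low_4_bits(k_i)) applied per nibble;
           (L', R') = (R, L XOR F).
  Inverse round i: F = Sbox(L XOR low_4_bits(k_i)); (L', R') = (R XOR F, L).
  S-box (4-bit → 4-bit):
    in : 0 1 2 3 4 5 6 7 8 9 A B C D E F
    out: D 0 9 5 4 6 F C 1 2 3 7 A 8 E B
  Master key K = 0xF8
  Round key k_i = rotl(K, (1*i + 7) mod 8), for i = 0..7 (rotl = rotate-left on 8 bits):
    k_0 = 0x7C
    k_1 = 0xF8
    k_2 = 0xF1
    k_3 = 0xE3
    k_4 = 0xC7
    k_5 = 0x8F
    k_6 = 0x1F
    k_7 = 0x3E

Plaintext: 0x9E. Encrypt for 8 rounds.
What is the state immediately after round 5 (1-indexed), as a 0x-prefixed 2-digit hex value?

s_0 = plaintext = 0x9E
s_1 = Round(s_0, k_0) = 0xE0
s_2 = Round(s_1, k_1) = 0x0F
s_3 = Round(s_2, k_2) = 0xFE
s_4 = Round(s_3, k_3) = 0xE7
s_5 = Round(s_4, k_4) = 0x73
s_6 = Round(s_5, k_5) = 0x3D
s_7 = Round(s_6, k_6) = 0xDA
s_8 = Round(s_7, k_7) = 0xA9

0x73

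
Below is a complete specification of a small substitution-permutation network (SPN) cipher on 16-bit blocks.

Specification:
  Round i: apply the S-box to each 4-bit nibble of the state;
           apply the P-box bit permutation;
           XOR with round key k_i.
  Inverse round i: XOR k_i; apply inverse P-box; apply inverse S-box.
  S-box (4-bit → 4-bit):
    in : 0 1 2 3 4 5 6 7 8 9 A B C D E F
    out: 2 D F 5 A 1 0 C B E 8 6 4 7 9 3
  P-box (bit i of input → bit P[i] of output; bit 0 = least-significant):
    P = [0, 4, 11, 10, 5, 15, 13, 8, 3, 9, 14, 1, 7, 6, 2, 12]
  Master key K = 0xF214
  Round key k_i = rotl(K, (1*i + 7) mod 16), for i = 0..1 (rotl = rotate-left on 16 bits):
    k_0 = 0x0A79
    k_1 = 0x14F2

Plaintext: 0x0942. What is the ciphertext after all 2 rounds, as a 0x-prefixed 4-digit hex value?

0xB1DE

s_0 = plaintext = 0x0942
s_1 = Round(s_0, k_0) = 0xC52A
s_2 = Round(s_1, k_1) = 0xB1DE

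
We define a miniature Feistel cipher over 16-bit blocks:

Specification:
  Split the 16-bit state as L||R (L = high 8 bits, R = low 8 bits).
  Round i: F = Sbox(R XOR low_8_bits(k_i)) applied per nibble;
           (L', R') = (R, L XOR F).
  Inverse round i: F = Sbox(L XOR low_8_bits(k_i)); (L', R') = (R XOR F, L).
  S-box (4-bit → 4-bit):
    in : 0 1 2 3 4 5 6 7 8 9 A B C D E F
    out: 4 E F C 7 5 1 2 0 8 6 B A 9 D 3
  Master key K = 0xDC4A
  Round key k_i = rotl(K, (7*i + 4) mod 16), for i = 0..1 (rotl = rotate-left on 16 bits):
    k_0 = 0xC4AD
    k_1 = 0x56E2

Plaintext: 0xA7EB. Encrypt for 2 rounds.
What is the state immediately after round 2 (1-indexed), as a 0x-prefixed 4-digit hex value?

s_0 = plaintext = 0xA7EB
s_1 = Round(s_0, k_0) = 0xEBD6
s_2 = Round(s_1, k_1) = 0xD62C

0xD62C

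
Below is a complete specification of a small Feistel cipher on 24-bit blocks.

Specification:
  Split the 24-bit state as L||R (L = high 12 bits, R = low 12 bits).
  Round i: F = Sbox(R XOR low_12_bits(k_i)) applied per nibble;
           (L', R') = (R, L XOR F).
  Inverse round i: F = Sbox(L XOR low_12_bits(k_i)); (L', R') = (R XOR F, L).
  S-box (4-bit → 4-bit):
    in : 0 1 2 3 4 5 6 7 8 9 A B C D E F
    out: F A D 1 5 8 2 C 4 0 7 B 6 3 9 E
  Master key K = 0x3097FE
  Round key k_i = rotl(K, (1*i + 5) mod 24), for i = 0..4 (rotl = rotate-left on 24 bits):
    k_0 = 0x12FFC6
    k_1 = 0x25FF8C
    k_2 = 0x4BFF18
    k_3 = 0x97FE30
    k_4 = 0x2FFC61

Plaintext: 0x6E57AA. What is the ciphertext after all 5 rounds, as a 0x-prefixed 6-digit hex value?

s_0 = plaintext = 0x6E57AA
s_1 = Round(s_0, k_0) = 0x7AA2C3
s_2 = Round(s_1, k_1) = 0x2C34F4
s_3 = Round(s_2, k_2) = 0x4F4955
s_4 = Round(s_3, k_3) = 0x9558DC
s_5 = Round(s_4, k_4) = 0x8DCCE6

0x8DCCE6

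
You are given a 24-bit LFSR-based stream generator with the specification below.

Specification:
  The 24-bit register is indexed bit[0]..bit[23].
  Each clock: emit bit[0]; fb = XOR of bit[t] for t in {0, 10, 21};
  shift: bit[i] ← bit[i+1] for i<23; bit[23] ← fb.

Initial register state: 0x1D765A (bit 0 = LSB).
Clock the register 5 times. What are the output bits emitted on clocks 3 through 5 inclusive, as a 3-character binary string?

reg_0 = 0x1D765A
clock 1: out=0, reg = 0x8EBB2D
clock 2: out=1, reg = 0xC75D96
clock 3: out=0, reg = 0xE3AECB
clock 4: out=1, reg = 0xF1D765
clock 5: out=1, reg = 0xF8EBB2

011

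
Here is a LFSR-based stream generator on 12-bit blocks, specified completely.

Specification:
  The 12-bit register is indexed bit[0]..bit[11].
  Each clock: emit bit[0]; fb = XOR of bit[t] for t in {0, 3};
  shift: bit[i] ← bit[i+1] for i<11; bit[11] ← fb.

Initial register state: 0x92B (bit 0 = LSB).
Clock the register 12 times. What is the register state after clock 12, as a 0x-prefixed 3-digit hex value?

reg_0 = 0x92B
clock 1: out=1, reg = 0x495
clock 2: out=1, reg = 0xA4A
clock 3: out=0, reg = 0xD25
clock 4: out=1, reg = 0xE92
clock 5: out=0, reg = 0x749
clock 6: out=1, reg = 0x3A4
clock 7: out=0, reg = 0x1D2
clock 8: out=0, reg = 0x0E9
clock 9: out=1, reg = 0x074
clock 10: out=0, reg = 0x03A
clock 11: out=0, reg = 0x81D
clock 12: out=1, reg = 0x40E

0x40E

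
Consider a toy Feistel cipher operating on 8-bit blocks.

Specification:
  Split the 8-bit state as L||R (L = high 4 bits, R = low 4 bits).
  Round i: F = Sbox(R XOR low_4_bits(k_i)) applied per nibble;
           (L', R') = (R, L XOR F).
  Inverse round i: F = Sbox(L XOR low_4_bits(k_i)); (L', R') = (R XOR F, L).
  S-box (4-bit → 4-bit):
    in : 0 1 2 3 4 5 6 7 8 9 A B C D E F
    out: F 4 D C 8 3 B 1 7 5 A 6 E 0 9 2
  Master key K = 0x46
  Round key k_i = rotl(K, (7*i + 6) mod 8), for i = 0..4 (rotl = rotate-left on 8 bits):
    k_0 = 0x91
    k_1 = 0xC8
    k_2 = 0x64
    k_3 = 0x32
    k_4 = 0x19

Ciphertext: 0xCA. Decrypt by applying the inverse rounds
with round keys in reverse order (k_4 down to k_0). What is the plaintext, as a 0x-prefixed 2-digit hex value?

0xED

s_0 = ciphertext = 0xCA
s_1 = InvRound(s_0, k_4) = 0x9C
s_2 = InvRound(s_1, k_3) = 0xA9
s_3 = InvRound(s_2, k_2) = 0x0A
s_4 = InvRound(s_3, k_1) = 0xD0
s_5 = InvRound(s_4, k_0) = 0xED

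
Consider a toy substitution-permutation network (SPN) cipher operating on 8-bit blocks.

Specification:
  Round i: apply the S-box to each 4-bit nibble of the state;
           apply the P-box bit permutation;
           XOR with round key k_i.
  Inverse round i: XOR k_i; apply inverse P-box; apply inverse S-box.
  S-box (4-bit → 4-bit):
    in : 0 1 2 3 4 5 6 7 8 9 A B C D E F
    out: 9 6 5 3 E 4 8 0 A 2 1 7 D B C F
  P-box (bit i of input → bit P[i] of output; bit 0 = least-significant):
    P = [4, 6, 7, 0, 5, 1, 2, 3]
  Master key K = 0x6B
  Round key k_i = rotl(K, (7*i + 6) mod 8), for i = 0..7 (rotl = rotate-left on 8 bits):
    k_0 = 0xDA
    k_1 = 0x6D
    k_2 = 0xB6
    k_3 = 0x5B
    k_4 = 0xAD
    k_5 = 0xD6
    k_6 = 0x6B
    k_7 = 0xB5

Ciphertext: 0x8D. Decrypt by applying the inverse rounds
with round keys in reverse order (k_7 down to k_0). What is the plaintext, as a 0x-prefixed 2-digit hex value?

0x44

s_0 = ciphertext = 0x8D
s_1 = InvRound(s_0, k_7) = 0x0A
s_2 = InvRound(s_1, k_6) = 0xA8
s_3 = InvRound(s_2, k_5) = 0xF3
s_4 = InvRound(s_3, k_4) = 0x43
s_5 = InvRound(s_4, k_3) = 0x6A
s_6 = InvRound(s_5, k_2) = 0xEB
s_7 = InvRound(s_6, k_1) = 0x15
s_8 = InvRound(s_7, k_0) = 0x44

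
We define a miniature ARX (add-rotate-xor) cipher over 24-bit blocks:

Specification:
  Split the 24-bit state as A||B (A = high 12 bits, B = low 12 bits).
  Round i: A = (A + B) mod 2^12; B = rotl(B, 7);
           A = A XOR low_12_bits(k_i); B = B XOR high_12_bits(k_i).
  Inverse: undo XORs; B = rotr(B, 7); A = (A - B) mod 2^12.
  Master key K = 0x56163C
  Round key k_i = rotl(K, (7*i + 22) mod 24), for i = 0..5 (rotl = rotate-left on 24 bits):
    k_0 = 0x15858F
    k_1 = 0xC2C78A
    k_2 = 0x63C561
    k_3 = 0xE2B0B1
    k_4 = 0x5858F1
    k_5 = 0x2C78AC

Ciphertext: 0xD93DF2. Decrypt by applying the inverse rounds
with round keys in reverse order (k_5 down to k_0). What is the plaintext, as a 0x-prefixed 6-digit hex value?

s_0 = ciphertext = 0xD93DF2
s_1 = InvRound(s_0, k_5) = 0xE816BE
s_2 = InvRound(s_1, k_4) = 0xF0A766
s_3 = InvRound(s_2, k_3) = 0x6099B2
s_4 = InvRound(s_3, k_2) = 0x1891DF
s_5 = InvRound(s_4, k_1) = 0x788E7B
s_6 = InvRound(s_5, k_0) = 0xD8947E

0xD8947E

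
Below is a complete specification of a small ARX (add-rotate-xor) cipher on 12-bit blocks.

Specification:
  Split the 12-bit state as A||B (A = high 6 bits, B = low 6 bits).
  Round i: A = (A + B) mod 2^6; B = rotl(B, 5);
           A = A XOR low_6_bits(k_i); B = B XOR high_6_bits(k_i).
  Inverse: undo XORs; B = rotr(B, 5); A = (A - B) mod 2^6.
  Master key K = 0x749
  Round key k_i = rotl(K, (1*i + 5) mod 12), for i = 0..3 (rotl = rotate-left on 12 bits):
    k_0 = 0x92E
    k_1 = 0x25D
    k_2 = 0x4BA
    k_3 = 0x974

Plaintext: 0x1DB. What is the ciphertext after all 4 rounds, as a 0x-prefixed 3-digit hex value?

s_0 = plaintext = 0x1DB
s_1 = Round(s_0, k_0) = 0x309
s_2 = Round(s_1, k_1) = 0x22D
s_3 = Round(s_2, k_2) = 0x3E4
s_4 = Round(s_3, k_3) = 0x1F7

0x1F7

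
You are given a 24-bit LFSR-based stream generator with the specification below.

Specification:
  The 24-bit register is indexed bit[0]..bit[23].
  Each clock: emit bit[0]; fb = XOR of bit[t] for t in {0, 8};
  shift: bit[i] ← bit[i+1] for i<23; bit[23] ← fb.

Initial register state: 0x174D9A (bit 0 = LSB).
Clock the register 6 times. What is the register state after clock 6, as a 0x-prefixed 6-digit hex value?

0x5C5D36

reg_0 = 0x174D9A
clock 1: out=0, reg = 0x8BA6CD
clock 2: out=1, reg = 0xC5D366
clock 3: out=0, reg = 0xE2E9B3
clock 4: out=1, reg = 0x7174D9
clock 5: out=1, reg = 0xB8BA6C
clock 6: out=0, reg = 0x5C5D36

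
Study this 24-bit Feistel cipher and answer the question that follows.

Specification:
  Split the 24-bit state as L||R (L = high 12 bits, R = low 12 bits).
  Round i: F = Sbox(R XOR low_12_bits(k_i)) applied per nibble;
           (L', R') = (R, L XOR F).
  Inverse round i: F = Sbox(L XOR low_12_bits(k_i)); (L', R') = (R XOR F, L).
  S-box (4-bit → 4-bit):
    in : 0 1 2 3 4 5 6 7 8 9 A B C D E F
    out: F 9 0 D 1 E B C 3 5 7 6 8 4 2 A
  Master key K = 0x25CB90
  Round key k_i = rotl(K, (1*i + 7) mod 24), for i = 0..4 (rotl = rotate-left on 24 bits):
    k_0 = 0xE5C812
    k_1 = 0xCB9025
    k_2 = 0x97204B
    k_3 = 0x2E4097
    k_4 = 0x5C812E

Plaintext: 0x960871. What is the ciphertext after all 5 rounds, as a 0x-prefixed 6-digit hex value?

0x548A33

s_0 = plaintext = 0x960871
s_1 = Round(s_0, k_0) = 0x8716DD
s_2 = Round(s_1, k_1) = 0x6DD3D2
s_3 = Round(s_2, k_2) = 0x3D2B88
s_4 = Round(s_3, k_3) = 0xB88548
s_5 = Round(s_4, k_4) = 0x548A33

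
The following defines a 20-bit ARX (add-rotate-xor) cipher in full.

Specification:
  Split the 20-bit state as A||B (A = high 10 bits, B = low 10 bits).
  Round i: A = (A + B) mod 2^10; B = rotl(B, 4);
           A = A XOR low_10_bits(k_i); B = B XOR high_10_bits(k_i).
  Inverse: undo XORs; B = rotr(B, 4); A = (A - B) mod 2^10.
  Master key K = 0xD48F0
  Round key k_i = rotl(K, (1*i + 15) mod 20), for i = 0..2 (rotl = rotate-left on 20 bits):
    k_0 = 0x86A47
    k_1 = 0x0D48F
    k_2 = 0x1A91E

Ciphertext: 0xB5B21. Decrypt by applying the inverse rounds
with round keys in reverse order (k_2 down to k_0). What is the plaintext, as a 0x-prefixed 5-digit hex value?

0x005A7

s_0 = ciphertext = 0xB5B21
s_1 = InvRound(s_0, k_2) = 0x352F4
s_2 = InvRound(s_1, k_1) = 0xFBC6C
s_3 = InvRound(s_2, k_0) = 0x005A7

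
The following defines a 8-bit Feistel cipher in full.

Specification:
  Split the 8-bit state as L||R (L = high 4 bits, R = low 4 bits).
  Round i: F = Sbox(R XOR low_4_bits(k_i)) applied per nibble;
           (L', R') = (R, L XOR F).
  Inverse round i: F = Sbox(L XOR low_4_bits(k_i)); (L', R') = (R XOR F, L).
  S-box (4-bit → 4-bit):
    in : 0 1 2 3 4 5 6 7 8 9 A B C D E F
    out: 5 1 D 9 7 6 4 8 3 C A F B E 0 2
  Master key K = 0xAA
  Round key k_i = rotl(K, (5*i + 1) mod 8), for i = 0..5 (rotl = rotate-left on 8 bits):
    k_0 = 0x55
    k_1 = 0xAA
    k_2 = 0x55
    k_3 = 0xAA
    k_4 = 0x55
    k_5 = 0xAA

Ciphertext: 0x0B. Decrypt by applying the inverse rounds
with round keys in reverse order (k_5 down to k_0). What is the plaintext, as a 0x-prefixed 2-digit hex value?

s_0 = ciphertext = 0x0B
s_1 = InvRound(s_0, k_5) = 0x10
s_2 = InvRound(s_1, k_4) = 0x71
s_3 = InvRound(s_2, k_3) = 0xF7
s_4 = InvRound(s_3, k_2) = 0xDF
s_5 = InvRound(s_4, k_1) = 0x7D
s_6 = InvRound(s_5, k_0) = 0x07

0x07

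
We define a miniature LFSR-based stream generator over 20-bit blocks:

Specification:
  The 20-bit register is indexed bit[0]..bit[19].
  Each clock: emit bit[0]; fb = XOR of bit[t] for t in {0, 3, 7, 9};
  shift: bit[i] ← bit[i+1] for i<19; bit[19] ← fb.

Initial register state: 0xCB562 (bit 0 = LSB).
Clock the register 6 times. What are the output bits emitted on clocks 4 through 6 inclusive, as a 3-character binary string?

reg_0 = 0xCB562
clock 1: out=0, reg = 0x65AB1
clock 2: out=1, reg = 0xB2D58
clock 3: out=0, reg = 0xD96AC
clock 4: out=0, reg = 0xECB56
clock 5: out=0, reg = 0xF65AB
clock 6: out=1, reg = 0xFB2D5

001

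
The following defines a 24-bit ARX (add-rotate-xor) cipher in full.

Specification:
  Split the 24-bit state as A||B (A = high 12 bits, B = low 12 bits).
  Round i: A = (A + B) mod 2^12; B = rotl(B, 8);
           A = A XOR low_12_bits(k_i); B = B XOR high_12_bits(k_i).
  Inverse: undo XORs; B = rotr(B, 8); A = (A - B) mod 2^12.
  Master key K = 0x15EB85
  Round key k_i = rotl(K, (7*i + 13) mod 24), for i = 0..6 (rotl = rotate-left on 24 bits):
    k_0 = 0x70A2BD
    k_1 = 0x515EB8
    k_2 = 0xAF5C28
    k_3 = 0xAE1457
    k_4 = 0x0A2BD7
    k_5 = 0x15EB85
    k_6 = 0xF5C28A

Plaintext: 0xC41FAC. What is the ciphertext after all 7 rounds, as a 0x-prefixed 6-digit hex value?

s_0 = plaintext = 0xC41FAC
s_1 = Round(s_0, k_0) = 0x950BF0
s_2 = Round(s_1, k_1) = 0xBF85AA
s_3 = Round(s_2, k_2) = 0xD8A0AF
s_4 = Round(s_3, k_3) = 0xA6E5EB
s_5 = Round(s_4, k_4) = 0xB8EBFC
s_6 = Round(s_5, k_5) = 0xC0FDE1
s_7 = Round(s_6, k_6) = 0xB7AE82

0xB7AE82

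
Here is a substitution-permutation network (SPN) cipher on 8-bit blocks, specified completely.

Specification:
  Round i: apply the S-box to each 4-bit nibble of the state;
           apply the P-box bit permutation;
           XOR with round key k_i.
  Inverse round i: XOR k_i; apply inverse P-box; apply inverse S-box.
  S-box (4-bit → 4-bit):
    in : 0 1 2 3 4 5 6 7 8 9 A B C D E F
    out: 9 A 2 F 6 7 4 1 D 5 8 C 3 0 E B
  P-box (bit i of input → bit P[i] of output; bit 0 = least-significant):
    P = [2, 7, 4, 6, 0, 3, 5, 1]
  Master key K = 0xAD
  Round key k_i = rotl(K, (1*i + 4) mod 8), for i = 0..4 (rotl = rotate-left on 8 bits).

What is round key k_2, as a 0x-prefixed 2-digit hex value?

0x6B

K = 0xAD
k_0 = rotl(K, (1*0+4) mod 8) = rotl(K, 4) = 0xDA
k_1 = rotl(K, (1*1+4) mod 8) = rotl(K, 5) = 0xB5
k_2 = rotl(K, (1*2+4) mod 8) = rotl(K, 6) = 0x6B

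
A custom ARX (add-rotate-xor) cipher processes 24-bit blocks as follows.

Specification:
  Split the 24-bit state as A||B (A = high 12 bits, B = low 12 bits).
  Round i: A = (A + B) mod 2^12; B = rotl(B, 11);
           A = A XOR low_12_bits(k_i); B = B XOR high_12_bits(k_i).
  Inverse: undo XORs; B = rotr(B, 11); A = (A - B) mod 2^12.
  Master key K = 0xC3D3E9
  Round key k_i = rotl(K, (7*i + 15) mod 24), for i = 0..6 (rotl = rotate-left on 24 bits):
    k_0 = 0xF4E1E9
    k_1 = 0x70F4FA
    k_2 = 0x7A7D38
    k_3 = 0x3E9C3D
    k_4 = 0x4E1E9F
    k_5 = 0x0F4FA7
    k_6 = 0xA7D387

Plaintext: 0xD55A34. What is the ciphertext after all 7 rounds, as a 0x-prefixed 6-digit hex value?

s_0 = plaintext = 0xD55A34
s_1 = Round(s_0, k_0) = 0x660A54
s_2 = Round(s_1, k_1) = 0x44E225
s_3 = Round(s_2, k_2) = 0xB4BEB5
s_4 = Round(s_3, k_3) = 0x63DCB3
s_5 = Round(s_4, k_4) = 0xC6FAB8
s_6 = Round(s_5, k_5) = 0x8805A8
s_7 = Round(s_6, k_6) = 0xDAF8A9

0xDAF8A9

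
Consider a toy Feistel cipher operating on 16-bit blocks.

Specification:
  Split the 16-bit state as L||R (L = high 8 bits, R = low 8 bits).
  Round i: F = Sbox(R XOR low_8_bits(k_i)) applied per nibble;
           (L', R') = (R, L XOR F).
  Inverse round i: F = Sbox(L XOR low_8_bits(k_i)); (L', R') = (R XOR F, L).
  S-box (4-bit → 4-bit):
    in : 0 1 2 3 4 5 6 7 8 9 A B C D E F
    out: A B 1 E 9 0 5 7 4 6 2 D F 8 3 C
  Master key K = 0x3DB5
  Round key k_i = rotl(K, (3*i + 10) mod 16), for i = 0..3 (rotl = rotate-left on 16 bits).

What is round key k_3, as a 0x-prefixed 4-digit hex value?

0xEDA9

K = 0x3DB5
k_0 = rotl(K, (3*0+10) mod 16) = rotl(K, 10) = 0xD4F6
k_1 = rotl(K, (3*1+10) mod 16) = rotl(K, 13) = 0xA7B6
k_2 = rotl(K, (3*2+10) mod 16) = rotl(K, 0) = 0x3DB5
k_3 = rotl(K, (3*3+10) mod 16) = rotl(K, 3) = 0xEDA9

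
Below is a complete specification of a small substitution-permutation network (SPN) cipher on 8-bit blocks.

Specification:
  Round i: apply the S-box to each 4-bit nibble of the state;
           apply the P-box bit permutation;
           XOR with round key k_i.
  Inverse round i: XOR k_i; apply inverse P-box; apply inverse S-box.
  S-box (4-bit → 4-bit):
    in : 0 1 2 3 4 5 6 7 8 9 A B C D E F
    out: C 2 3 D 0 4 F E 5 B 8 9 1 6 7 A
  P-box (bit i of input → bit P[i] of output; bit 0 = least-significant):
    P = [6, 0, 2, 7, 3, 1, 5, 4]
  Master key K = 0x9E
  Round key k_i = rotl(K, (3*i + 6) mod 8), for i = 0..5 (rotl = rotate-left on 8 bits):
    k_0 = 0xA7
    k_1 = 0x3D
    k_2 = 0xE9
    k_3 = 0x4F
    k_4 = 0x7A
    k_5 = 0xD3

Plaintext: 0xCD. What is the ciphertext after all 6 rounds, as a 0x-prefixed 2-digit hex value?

s_0 = plaintext = 0xCD
s_1 = Round(s_0, k_0) = 0xAA
s_2 = Round(s_1, k_1) = 0xAD
s_3 = Round(s_2, k_2) = 0xFC
s_4 = Round(s_3, k_3) = 0x1D
s_5 = Round(s_4, k_4) = 0x7D
s_6 = Round(s_5, k_5) = 0xE4

0xE4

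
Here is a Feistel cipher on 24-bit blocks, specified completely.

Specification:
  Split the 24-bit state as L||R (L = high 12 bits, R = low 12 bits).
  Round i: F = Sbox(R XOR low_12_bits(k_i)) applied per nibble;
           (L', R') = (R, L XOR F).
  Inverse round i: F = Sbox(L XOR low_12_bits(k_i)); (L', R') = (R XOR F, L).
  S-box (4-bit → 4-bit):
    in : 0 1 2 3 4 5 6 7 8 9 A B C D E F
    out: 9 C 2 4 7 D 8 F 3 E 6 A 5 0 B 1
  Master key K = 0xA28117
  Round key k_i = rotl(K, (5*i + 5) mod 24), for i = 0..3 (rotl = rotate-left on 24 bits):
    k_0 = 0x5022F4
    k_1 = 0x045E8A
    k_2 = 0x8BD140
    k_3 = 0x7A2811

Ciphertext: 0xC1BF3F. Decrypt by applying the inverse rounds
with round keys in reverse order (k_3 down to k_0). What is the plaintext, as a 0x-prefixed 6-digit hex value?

0x350D88

s_0 = ciphertext = 0xC1BF3F
s_1 = InvRound(s_0, k_3) = 0x8A9C1B
s_2 = InvRound(s_1, k_2) = 0x2A58A9
s_3 = InvRound(s_2, k_1) = 0xD882A5
s_4 = InvRound(s_3, k_0) = 0x350D88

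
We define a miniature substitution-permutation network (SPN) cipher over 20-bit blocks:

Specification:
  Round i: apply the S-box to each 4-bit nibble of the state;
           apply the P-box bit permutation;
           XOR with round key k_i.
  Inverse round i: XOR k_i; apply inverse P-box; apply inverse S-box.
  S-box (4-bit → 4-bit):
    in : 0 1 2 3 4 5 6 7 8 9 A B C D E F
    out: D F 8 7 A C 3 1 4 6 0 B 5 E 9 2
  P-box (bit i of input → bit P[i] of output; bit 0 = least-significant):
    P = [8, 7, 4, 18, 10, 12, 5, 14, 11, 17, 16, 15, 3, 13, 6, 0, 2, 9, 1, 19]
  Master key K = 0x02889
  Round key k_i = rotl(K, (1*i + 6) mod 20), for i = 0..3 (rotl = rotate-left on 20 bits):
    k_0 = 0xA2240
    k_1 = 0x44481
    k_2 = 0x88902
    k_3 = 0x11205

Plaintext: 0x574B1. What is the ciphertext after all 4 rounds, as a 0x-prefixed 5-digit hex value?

0x0CB32

s_0 = plaintext = 0x574B1
s_1 = Round(s_0, k_0) = 0x4F7DA
s_2 = Round(s_1, k_1) = 0xC3EA1
s_3 = Round(s_2, k_2) = 0xC20DC
s_4 = Round(s_3, k_3) = 0x0CB32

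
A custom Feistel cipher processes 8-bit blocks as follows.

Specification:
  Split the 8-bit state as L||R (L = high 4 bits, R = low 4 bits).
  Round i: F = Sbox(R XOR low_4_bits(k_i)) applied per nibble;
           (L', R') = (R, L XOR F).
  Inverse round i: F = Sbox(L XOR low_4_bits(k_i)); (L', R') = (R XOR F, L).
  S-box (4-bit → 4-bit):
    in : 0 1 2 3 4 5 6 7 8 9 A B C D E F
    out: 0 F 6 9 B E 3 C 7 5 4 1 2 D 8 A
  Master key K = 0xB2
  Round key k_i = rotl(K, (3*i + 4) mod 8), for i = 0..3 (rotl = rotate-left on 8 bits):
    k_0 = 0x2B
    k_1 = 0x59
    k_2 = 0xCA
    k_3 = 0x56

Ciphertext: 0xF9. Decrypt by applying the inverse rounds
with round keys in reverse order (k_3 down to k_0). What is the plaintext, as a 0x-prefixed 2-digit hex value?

0x92

s_0 = ciphertext = 0xF9
s_1 = InvRound(s_0, k_3) = 0xCF
s_2 = InvRound(s_1, k_2) = 0xCC
s_3 = InvRound(s_2, k_1) = 0x2C
s_4 = InvRound(s_3, k_0) = 0x92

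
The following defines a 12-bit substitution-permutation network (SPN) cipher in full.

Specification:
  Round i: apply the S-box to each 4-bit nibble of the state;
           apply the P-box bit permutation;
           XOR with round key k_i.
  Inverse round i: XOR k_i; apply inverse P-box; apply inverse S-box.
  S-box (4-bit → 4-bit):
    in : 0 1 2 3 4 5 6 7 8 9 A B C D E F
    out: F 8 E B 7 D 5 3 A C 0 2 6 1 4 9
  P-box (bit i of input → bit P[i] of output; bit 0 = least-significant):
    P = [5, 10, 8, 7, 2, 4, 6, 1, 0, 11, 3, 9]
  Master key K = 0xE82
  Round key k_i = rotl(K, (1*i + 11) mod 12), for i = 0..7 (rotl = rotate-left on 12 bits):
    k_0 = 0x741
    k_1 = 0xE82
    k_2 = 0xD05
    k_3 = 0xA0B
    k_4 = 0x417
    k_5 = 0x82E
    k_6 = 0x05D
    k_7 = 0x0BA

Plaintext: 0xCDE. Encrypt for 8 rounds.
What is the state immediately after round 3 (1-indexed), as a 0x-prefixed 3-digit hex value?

0xC0B

s_0 = plaintext = 0xCDE
s_1 = Round(s_0, k_0) = 0xE4D
s_2 = Round(s_1, k_1) = 0xEFE
s_3 = Round(s_2, k_2) = 0xC0B
s_4 = Round(s_3, k_3) = 0x655
s_5 = Round(s_4, k_4) = 0x5F8
s_6 = Round(s_5, k_5) = 0xEA1
s_7 = Round(s_6, k_6) = 0x0D5
s_8 = Round(s_7, k_7) = 0xB17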